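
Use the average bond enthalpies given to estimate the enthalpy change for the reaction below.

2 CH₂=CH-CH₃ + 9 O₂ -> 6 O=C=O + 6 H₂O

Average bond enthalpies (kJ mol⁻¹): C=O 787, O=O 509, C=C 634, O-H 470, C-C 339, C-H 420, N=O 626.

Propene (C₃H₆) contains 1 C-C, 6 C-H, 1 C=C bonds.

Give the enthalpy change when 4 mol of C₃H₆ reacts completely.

Bonds broken (reactants):
  C-C: 2 × 339 = 678
  C-H: 12 × 420 = 5040
  C=C: 2 × 634 = 1268
  O=O: 9 × 509 = 4581
  Σ(broken) = 11567 kJ
Bonds formed (products):
  C=O: 12 × 787 = 9444
  O-H: 12 × 470 = 5640
  Σ(formed) = 15084 kJ
ΔH = Σ(broken) − Σ(formed) = 11567 − 15084 = −3517 kJ
For 2× the reaction as written: 2 × (−3517) = −7034 kJ

ΔH = −7034 kJ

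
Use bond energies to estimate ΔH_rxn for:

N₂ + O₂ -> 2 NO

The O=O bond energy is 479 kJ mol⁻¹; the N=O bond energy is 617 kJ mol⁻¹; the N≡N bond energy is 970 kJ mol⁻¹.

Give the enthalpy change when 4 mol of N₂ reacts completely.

Bonds broken (reactants):
  N≡N: 1 × 970 = 970
  O=O: 1 × 479 = 479
  Σ(broken) = 1449 kJ
Bonds formed (products):
  N=O: 2 × 617 = 1234
  Σ(formed) = 1234 kJ
ΔH = Σ(broken) − Σ(formed) = 1449 − 1234 = +215 kJ
For 4× the reaction as written: 4 × (+215) = +860 kJ

ΔH = +860 kJ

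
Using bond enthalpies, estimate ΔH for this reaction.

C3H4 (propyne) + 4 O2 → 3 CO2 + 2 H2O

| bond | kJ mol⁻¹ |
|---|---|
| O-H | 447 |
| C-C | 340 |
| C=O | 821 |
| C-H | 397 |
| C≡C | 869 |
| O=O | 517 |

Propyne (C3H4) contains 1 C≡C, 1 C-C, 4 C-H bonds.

Bonds broken (reactants):
  C≡C: 1 × 869 = 869
  C-C: 1 × 340 = 340
  C-H: 4 × 397 = 1588
  O=O: 4 × 517 = 2068
  Σ(broken) = 4865 kJ
Bonds formed (products):
  C=O: 6 × 821 = 4926
  O-H: 4 × 447 = 1788
  Σ(formed) = 6714 kJ
ΔH = Σ(broken) − Σ(formed) = 4865 − 6714 = −1849 kJ

ΔH ≈ −1849 kJ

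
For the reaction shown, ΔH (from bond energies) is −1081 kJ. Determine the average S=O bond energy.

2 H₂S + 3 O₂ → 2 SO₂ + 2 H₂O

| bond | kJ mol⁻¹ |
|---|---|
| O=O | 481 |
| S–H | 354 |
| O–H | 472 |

D(S=O) ≈ 513 kJ/mol

Let D be the S=O bond energy.
Σ(broken) = 3×481 + 4×354 = 2859
Σ(formed) = 4×472 + 4×D = 1888 + 4D
ΔH = Σ(broken) − Σ(formed) = (2859) − (1888 + 4D) = +971 − 4D
Setting this equal to −1081 kJ gives 4D = 2052, so D = 513 kJ/mol.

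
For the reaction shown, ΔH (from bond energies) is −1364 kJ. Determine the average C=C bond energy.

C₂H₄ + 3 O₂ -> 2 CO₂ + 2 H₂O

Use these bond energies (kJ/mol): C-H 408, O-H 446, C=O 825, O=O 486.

Let D be the C=C bond energy.
Σ(broken) = 4×408 + 1×D + 3×486 = 3090 + D
Σ(formed) = 4×825 + 4×446 = 5084
ΔH = Σ(broken) − Σ(formed) = (3090 + D) − (5084) = −1994 + D
Setting this equal to −1364 kJ gives D = 630 kJ/mol.

D(C=C) ≈ 630 kJ/mol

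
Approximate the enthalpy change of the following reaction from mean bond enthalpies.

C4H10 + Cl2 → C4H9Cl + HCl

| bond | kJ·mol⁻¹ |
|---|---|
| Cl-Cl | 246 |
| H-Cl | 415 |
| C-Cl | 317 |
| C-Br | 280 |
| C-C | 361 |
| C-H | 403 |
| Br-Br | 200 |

ΔH ≈ −83 kJ

Bonds broken (reactants):
  C-C: 3 × 361 = 1083
  C-H: 10 × 403 = 4030
  Cl-Cl: 1 × 246 = 246
  Σ(broken) = 5359 kJ
Bonds formed (products):
  C-C: 3 × 361 = 1083
  C-Cl: 1 × 317 = 317
  C-H: 9 × 403 = 3627
  H-Cl: 1 × 415 = 415
  Σ(formed) = 5442 kJ
ΔH = Σ(broken) − Σ(formed) = 5359 − 5442 = −83 kJ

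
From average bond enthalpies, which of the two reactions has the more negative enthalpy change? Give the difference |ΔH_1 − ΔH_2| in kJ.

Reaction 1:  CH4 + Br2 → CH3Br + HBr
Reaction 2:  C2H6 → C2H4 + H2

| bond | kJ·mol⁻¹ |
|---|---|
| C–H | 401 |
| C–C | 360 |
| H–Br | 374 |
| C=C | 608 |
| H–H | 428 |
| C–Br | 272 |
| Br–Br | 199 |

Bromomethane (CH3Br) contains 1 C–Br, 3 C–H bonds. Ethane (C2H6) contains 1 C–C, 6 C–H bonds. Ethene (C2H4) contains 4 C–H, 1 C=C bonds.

Reaction 1:
  Bonds broken (reactants):
    Br–Br: 1 × 199 = 199
    C–H: 4 × 401 = 1604
    Σ(broken) = 1803 kJ
  Bonds formed (products):
    C–Br: 1 × 272 = 272
    C–H: 3 × 401 = 1203
    H–Br: 1 × 374 = 374
    Σ(formed) = 1849 kJ
  ΔH_1 = 1803 − 1849 = −46 kJ
Reaction 2:
  Bonds broken (reactants):
    C–C: 1 × 360 = 360
    C–H: 6 × 401 = 2406
    Σ(broken) = 2766 kJ
  Bonds formed (products):
    C–H: 4 × 401 = 1604
    C=C: 1 × 608 = 608
    H–H: 1 × 428 = 428
    Σ(formed) = 2640 kJ
  ΔH_2 = 2766 − 2640 = +126 kJ
ΔH_1 − ΔH_2 = −172 kJ, so reaction 1 has the more negative ΔH; |ΔH_1 − ΔH_2| = 172 kJ.

Reaction 1, by 172 kJ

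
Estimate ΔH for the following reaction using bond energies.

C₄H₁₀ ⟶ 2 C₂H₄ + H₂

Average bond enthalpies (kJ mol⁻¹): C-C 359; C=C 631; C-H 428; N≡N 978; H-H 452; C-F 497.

Bonds broken (reactants):
  C-C: 3 × 359 = 1077
  C-H: 10 × 428 = 4280
  Σ(broken) = 5357 kJ
Bonds formed (products):
  C-H: 8 × 428 = 3424
  C=C: 2 × 631 = 1262
  H-H: 1 × 452 = 452
  Σ(formed) = 5138 kJ
ΔH = Σ(broken) − Σ(formed) = 5357 − 5138 = +219 kJ

ΔH ≈ +219 kJ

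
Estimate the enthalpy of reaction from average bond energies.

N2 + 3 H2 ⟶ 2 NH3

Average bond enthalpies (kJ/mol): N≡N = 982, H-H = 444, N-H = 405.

Bonds broken (reactants):
  H-H: 3 × 444 = 1332
  N≡N: 1 × 982 = 982
  Σ(broken) = 2314 kJ
Bonds formed (products):
  N-H: 6 × 405 = 2430
  Σ(formed) = 2430 kJ
ΔH = Σ(broken) − Σ(formed) = 2314 − 2430 = −116 kJ

ΔH ≈ −116 kJ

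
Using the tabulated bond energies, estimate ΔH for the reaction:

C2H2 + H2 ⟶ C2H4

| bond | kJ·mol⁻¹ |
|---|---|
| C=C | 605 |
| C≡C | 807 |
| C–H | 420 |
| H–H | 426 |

ΔH ≈ −212 kJ

Bonds broken (reactants):
  C≡C: 1 × 807 = 807
  C–H: 2 × 420 = 840
  H–H: 1 × 426 = 426
  Σ(broken) = 2073 kJ
Bonds formed (products):
  C–H: 4 × 420 = 1680
  C=C: 1 × 605 = 605
  Σ(formed) = 2285 kJ
ΔH = Σ(broken) − Σ(formed) = 2073 − 2285 = −212 kJ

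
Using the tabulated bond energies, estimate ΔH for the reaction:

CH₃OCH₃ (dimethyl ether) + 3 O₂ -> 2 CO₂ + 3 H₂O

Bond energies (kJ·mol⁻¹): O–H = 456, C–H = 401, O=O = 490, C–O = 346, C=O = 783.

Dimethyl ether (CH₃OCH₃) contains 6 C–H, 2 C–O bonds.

Bonds broken (reactants):
  C–H: 6 × 401 = 2406
  C–O: 2 × 346 = 692
  O=O: 3 × 490 = 1470
  Σ(broken) = 4568 kJ
Bonds formed (products):
  C=O: 4 × 783 = 3132
  O–H: 6 × 456 = 2736
  Σ(formed) = 5868 kJ
ΔH = Σ(broken) − Σ(formed) = 4568 − 5868 = −1300 kJ

ΔH ≈ −1300 kJ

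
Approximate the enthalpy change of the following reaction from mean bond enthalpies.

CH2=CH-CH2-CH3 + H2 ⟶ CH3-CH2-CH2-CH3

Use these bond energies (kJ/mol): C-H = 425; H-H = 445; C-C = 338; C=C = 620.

ΔH ≈ −123 kJ

Bonds broken (reactants):
  C-C: 2 × 338 = 676
  C-H: 8 × 425 = 3400
  C=C: 1 × 620 = 620
  H-H: 1 × 445 = 445
  Σ(broken) = 5141 kJ
Bonds formed (products):
  C-C: 3 × 338 = 1014
  C-H: 10 × 425 = 4250
  Σ(formed) = 5264 kJ
ΔH = Σ(broken) − Σ(formed) = 5141 − 5264 = −123 kJ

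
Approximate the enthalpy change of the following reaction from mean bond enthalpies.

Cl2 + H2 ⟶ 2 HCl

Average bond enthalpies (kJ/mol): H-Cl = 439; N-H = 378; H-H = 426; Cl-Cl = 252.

Bonds broken (reactants):
  Cl-Cl: 1 × 252 = 252
  H-H: 1 × 426 = 426
  Σ(broken) = 678 kJ
Bonds formed (products):
  H-Cl: 2 × 439 = 878
  Σ(formed) = 878 kJ
ΔH = Σ(broken) − Σ(formed) = 678 − 878 = −200 kJ

ΔH ≈ −200 kJ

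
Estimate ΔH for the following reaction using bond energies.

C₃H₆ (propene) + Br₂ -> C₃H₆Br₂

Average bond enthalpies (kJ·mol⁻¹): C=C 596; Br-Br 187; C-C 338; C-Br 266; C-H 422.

ΔH ≈ −87 kJ

Bonds broken (reactants):
  Br-Br: 1 × 187 = 187
  C-C: 1 × 338 = 338
  C-H: 6 × 422 = 2532
  C=C: 1 × 596 = 596
  Σ(broken) = 3653 kJ
Bonds formed (products):
  C-Br: 2 × 266 = 532
  C-C: 2 × 338 = 676
  C-H: 6 × 422 = 2532
  Σ(formed) = 3740 kJ
ΔH = Σ(broken) − Σ(formed) = 3653 − 3740 = −87 kJ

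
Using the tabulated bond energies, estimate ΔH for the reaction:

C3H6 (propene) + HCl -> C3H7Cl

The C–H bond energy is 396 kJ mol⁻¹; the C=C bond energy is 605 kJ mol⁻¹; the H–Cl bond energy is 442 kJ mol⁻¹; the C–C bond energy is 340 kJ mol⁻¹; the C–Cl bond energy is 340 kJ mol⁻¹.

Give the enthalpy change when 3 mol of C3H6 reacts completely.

Bonds broken (reactants):
  C–C: 1 × 340 = 340
  C–H: 6 × 396 = 2376
  C=C: 1 × 605 = 605
  H–Cl: 1 × 442 = 442
  Σ(broken) = 3763 kJ
Bonds formed (products):
  C–C: 2 × 340 = 680
  C–Cl: 1 × 340 = 340
  C–H: 7 × 396 = 2772
  Σ(formed) = 3792 kJ
ΔH = Σ(broken) − Σ(formed) = 3763 − 3792 = −29 kJ
For 3× the reaction as written: 3 × (−29) = −87 kJ

ΔH = −87 kJ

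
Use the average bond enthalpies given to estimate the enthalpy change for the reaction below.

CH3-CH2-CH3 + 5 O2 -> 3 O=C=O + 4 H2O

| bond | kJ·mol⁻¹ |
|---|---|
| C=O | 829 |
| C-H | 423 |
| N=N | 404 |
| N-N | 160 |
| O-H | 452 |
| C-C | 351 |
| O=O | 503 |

Bonds broken (reactants):
  C-C: 2 × 351 = 702
  C-H: 8 × 423 = 3384
  O=O: 5 × 503 = 2515
  Σ(broken) = 6601 kJ
Bonds formed (products):
  C=O: 6 × 829 = 4974
  O-H: 8 × 452 = 3616
  Σ(formed) = 8590 kJ
ΔH = Σ(broken) − Σ(formed) = 6601 − 8590 = −1989 kJ

ΔH ≈ −1989 kJ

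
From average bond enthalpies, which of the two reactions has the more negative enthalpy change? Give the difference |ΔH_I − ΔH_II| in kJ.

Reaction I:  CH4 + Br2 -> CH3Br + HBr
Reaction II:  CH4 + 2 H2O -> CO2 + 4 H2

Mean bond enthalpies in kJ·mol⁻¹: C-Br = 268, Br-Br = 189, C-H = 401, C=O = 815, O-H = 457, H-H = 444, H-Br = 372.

Reaction I, by 76 kJ

Reaction I:
  Bonds broken (reactants):
    Br-Br: 1 × 189 = 189
    C-H: 4 × 401 = 1604
    Σ(broken) = 1793 kJ
  Bonds formed (products):
    C-Br: 1 × 268 = 268
    C-H: 3 × 401 = 1203
    H-Br: 1 × 372 = 372
    Σ(formed) = 1843 kJ
  ΔH_I = 1793 − 1843 = −50 kJ
Reaction II:
  Bonds broken (reactants):
    C-H: 4 × 401 = 1604
    O-H: 4 × 457 = 1828
    Σ(broken) = 3432 kJ
  Bonds formed (products):
    C=O: 2 × 815 = 1630
    H-H: 4 × 444 = 1776
    Σ(formed) = 3406 kJ
  ΔH_II = 3432 − 3406 = +26 kJ
ΔH_I − ΔH_II = −76 kJ, so reaction I has the more negative ΔH; |ΔH_I − ΔH_II| = 76 kJ.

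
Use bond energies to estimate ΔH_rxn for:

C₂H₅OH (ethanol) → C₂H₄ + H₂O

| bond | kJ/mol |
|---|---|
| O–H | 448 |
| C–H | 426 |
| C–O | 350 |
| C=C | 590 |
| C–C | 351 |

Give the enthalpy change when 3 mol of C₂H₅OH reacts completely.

ΔH = +267 kJ

Bonds broken (reactants):
  C–C: 1 × 351 = 351
  C–H: 5 × 426 = 2130
  C–O: 1 × 350 = 350
  O–H: 1 × 448 = 448
  Σ(broken) = 3279 kJ
Bonds formed (products):
  C–H: 4 × 426 = 1704
  C=C: 1 × 590 = 590
  O–H: 2 × 448 = 896
  Σ(formed) = 3190 kJ
ΔH = Σ(broken) − Σ(formed) = 3279 − 3190 = +89 kJ
For 3× the reaction as written: 3 × (+89) = +267 kJ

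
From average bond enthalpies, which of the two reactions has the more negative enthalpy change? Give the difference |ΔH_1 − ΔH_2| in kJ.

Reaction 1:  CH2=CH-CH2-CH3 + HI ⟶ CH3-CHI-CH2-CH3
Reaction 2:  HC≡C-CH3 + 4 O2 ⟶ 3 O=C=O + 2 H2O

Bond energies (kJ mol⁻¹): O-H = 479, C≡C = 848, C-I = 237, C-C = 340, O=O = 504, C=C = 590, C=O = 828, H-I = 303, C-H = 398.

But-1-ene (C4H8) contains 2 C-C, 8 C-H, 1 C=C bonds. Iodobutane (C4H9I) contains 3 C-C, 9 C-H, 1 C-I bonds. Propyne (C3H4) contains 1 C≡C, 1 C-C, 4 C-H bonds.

Reaction 1:
  Bonds broken (reactants):
    C-C: 2 × 340 = 680
    C-H: 8 × 398 = 3184
    C=C: 1 × 590 = 590
    H-I: 1 × 303 = 303
    Σ(broken) = 4757 kJ
  Bonds formed (products):
    C-C: 3 × 340 = 1020
    C-H: 9 × 398 = 3582
    C-I: 1 × 237 = 237
    Σ(formed) = 4839 kJ
  ΔH_1 = 4757 − 4839 = −82 kJ
Reaction 2:
  Bonds broken (reactants):
    C≡C: 1 × 848 = 848
    C-C: 1 × 340 = 340
    C-H: 4 × 398 = 1592
    O=O: 4 × 504 = 2016
    Σ(broken) = 4796 kJ
  Bonds formed (products):
    C=O: 6 × 828 = 4968
    O-H: 4 × 479 = 1916
    Σ(formed) = 6884 kJ
  ΔH_2 = 4796 − 6884 = −2088 kJ
ΔH_1 − ΔH_2 = +2006 kJ, so reaction 2 has the more negative ΔH; |ΔH_1 − ΔH_2| = 2006 kJ.

Reaction 2, by 2006 kJ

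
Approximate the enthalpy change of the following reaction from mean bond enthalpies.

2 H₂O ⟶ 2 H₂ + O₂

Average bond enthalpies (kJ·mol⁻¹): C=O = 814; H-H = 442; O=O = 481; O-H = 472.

ΔH ≈ +523 kJ

Bonds broken (reactants):
  O-H: 4 × 472 = 1888
  Σ(broken) = 1888 kJ
Bonds formed (products):
  H-H: 2 × 442 = 884
  O=O: 1 × 481 = 481
  Σ(formed) = 1365 kJ
ΔH = Σ(broken) − Σ(formed) = 1888 − 1365 = +523 kJ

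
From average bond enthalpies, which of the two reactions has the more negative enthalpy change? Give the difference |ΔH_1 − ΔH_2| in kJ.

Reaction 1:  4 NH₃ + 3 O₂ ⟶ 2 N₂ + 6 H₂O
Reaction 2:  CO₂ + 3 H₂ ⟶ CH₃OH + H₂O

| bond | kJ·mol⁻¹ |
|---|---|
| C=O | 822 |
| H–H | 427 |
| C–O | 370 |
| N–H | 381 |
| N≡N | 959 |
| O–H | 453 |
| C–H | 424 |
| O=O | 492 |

Reaction 1:
  Bonds broken (reactants):
    N–H: 12 × 381 = 4572
    O=O: 3 × 492 = 1476
    Σ(broken) = 6048 kJ
  Bonds formed (products):
    N≡N: 2 × 959 = 1918
    O–H: 12 × 453 = 5436
    Σ(formed) = 7354 kJ
  ΔH_1 = 6048 − 7354 = −1306 kJ
Reaction 2:
  Bonds broken (reactants):
    C=O: 2 × 822 = 1644
    H–H: 3 × 427 = 1281
    Σ(broken) = 2925 kJ
  Bonds formed (products):
    C–H: 3 × 424 = 1272
    C–O: 1 × 370 = 370
    O–H: 3 × 453 = 1359
    Σ(formed) = 3001 kJ
  ΔH_2 = 2925 − 3001 = −76 kJ
ΔH_1 − ΔH_2 = −1230 kJ, so reaction 1 has the more negative ΔH; |ΔH_1 − ΔH_2| = 1230 kJ.

Reaction 1, by 1230 kJ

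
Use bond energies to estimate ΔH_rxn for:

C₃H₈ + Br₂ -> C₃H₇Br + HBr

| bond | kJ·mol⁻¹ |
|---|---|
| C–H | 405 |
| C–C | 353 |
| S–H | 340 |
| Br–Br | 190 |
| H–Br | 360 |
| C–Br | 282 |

Bonds broken (reactants):
  Br–Br: 1 × 190 = 190
  C–C: 2 × 353 = 706
  C–H: 8 × 405 = 3240
  Σ(broken) = 4136 kJ
Bonds formed (products):
  C–Br: 1 × 282 = 282
  C–C: 2 × 353 = 706
  C–H: 7 × 405 = 2835
  H–Br: 1 × 360 = 360
  Σ(formed) = 4183 kJ
ΔH = Σ(broken) − Σ(formed) = 4136 − 4183 = −47 kJ

ΔH ≈ −47 kJ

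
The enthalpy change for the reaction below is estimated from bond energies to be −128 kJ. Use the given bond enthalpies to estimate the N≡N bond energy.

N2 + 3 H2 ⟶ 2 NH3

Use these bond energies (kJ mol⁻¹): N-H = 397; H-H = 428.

Let D be the N≡N bond energy.
Σ(broken) = 3×428 + 1×D = 1284 + D
Σ(formed) = 6×397 = 2382
ΔH = Σ(broken) − Σ(formed) = (1284 + D) − (2382) = −1098 + D
Setting this equal to −128 kJ gives D = 970 kJ/mol.

D(N≡N) ≈ 970 kJ/mol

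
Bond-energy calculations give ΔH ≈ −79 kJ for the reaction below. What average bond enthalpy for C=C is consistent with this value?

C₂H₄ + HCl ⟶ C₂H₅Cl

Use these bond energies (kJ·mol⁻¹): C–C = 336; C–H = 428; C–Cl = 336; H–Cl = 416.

D(C=C) ≈ 605 kJ/mol

Let D be the C=C bond energy.
Σ(broken) = 4×428 + 1×D + 1×416 = 2128 + D
Σ(formed) = 1×336 + 1×336 + 5×428 = 2812
ΔH = Σ(broken) − Σ(formed) = (2128 + D) − (2812) = −684 + D
Setting this equal to −79 kJ gives D = 605 kJ/mol.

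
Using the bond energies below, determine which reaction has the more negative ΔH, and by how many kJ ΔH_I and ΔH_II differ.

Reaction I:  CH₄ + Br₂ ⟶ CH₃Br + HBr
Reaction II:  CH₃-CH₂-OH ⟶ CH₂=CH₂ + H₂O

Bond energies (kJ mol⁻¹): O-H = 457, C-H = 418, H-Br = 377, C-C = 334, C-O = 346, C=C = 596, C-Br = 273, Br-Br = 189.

Reaction I:
  Bonds broken (reactants):
    Br-Br: 1 × 189 = 189
    C-H: 4 × 418 = 1672
    Σ(broken) = 1861 kJ
  Bonds formed (products):
    C-Br: 1 × 273 = 273
    C-H: 3 × 418 = 1254
    H-Br: 1 × 377 = 377
    Σ(formed) = 1904 kJ
  ΔH_I = 1861 − 1904 = −43 kJ
Reaction II:
  Bonds broken (reactants):
    C-C: 1 × 334 = 334
    C-H: 5 × 418 = 2090
    C-O: 1 × 346 = 346
    O-H: 1 × 457 = 457
    Σ(broken) = 3227 kJ
  Bonds formed (products):
    C-H: 4 × 418 = 1672
    C=C: 1 × 596 = 596
    O-H: 2 × 457 = 914
    Σ(formed) = 3182 kJ
  ΔH_II = 3227 − 3182 = +45 kJ
ΔH_I − ΔH_II = −88 kJ, so reaction I has the more negative ΔH; |ΔH_I − ΔH_II| = 88 kJ.

Reaction I, by 88 kJ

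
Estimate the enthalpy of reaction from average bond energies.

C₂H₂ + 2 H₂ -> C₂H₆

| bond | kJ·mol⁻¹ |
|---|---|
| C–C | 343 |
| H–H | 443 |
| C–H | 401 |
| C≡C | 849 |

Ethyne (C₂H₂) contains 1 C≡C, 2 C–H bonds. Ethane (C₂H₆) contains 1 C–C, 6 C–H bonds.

Bonds broken (reactants):
  C≡C: 1 × 849 = 849
  C–H: 2 × 401 = 802
  H–H: 2 × 443 = 886
  Σ(broken) = 2537 kJ
Bonds formed (products):
  C–C: 1 × 343 = 343
  C–H: 6 × 401 = 2406
  Σ(formed) = 2749 kJ
ΔH = Σ(broken) − Σ(formed) = 2537 − 2749 = −212 kJ

ΔH ≈ −212 kJ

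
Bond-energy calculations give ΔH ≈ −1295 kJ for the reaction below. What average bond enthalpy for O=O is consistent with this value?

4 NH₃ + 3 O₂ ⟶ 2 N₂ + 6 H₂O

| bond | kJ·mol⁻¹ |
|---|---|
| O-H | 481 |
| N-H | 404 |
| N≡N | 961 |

Let D be the O=O bond energy.
Σ(broken) = 12×404 + 3×D = 4848 + 3D
Σ(formed) = 2×961 + 12×481 = 7694
ΔH = Σ(broken) − Σ(formed) = (4848 + 3D) − (7694) = −2846 + 3D
Setting this equal to −1295 kJ gives 3D = 1551, so D = 517 kJ/mol.

D(O=O) ≈ 517 kJ/mol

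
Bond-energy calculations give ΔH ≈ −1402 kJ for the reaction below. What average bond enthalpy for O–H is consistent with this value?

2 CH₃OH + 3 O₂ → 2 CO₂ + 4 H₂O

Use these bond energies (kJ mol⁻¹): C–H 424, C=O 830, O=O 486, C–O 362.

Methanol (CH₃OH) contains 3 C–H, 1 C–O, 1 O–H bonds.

D(O–H) ≈ 468 kJ/mol

Let D be the O–H bond energy.
Σ(broken) = 6×424 + 2×362 + 2×D + 3×486 = 4726 + 2D
Σ(formed) = 4×830 + 8×D = 3320 + 8D
ΔH = Σ(broken) − Σ(formed) = (4726 + 2D) − (3320 + 8D) = +1406 − 6D
Setting this equal to −1402 kJ gives 6D = 2808, so D = 468 kJ/mol.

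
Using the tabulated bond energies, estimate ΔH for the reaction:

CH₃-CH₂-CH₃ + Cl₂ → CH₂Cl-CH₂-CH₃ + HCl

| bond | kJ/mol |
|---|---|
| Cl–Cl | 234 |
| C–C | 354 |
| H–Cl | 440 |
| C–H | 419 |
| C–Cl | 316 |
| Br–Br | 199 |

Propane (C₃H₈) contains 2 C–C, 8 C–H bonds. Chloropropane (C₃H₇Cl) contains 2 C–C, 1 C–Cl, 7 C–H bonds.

ΔH ≈ −103 kJ

Bonds broken (reactants):
  C–C: 2 × 354 = 708
  C–H: 8 × 419 = 3352
  Cl–Cl: 1 × 234 = 234
  Σ(broken) = 4294 kJ
Bonds formed (products):
  C–C: 2 × 354 = 708
  C–Cl: 1 × 316 = 316
  C–H: 7 × 419 = 2933
  H–Cl: 1 × 440 = 440
  Σ(formed) = 4397 kJ
ΔH = Σ(broken) − Σ(formed) = 4294 − 4397 = −103 kJ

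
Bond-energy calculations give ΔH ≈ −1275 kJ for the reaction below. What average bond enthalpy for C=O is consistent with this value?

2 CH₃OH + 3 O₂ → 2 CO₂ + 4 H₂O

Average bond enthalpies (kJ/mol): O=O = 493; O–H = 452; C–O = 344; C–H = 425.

D(C=O) ≈ 820 kJ/mol

Let D be the C=O bond energy.
Σ(broken) = 6×425 + 2×344 + 2×452 + 3×493 = 5621
Σ(formed) = 4×D + 8×452 = 3616 + 4D
ΔH = Σ(broken) − Σ(formed) = (5621) − (3616 + 4D) = +2005 − 4D
Setting this equal to −1275 kJ gives 4D = 3280, so D = 820 kJ/mol.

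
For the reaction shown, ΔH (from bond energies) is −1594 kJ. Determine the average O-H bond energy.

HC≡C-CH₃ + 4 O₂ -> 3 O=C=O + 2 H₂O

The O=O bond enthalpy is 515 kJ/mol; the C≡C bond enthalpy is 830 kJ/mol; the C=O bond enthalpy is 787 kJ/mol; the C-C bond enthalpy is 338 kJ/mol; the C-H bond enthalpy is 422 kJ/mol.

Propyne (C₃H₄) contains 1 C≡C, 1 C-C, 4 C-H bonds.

D(O-H) ≈ 447 kJ/mol

Let D be the O-H bond energy.
Σ(broken) = 1×830 + 1×338 + 4×422 + 4×515 = 4916
Σ(formed) = 6×787 + 4×D = 4722 + 4D
ΔH = Σ(broken) − Σ(formed) = (4916) − (4722 + 4D) = +194 − 4D
Setting this equal to −1594 kJ gives 4D = 1788, so D = 447 kJ/mol.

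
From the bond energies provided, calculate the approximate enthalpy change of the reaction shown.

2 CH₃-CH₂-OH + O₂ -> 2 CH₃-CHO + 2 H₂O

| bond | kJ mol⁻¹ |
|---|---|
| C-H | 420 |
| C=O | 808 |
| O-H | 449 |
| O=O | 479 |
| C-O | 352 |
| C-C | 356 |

Bonds broken (reactants):
  C-C: 2 × 356 = 712
  C-H: 10 × 420 = 4200
  C-O: 2 × 352 = 704
  O-H: 2 × 449 = 898
  O=O: 1 × 479 = 479
  Σ(broken) = 6993 kJ
Bonds formed (products):
  C-C: 2 × 356 = 712
  C-H: 8 × 420 = 3360
  C=O: 2 × 808 = 1616
  O-H: 4 × 449 = 1796
  Σ(formed) = 7484 kJ
ΔH = Σ(broken) − Σ(formed) = 6993 − 7484 = −491 kJ

ΔH ≈ −491 kJ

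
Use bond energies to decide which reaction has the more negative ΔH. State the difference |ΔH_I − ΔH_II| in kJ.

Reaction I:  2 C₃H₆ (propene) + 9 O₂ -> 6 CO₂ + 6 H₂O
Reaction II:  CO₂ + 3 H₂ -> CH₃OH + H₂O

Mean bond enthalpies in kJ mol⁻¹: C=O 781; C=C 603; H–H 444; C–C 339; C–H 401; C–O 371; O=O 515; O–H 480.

Reaction I:
  Bonds broken (reactants):
    C–C: 2 × 339 = 678
    C–H: 12 × 401 = 4812
    C=C: 2 × 603 = 1206
    O=O: 9 × 515 = 4635
    Σ(broken) = 11331 kJ
  Bonds formed (products):
    C=O: 12 × 781 = 9372
    O–H: 12 × 480 = 5760
    Σ(formed) = 15132 kJ
  ΔH_I = 11331 − 15132 = −3801 kJ
Reaction II:
  Bonds broken (reactants):
    C=O: 2 × 781 = 1562
    H–H: 3 × 444 = 1332
    Σ(broken) = 2894 kJ
  Bonds formed (products):
    C–H: 3 × 401 = 1203
    C–O: 1 × 371 = 371
    O–H: 3 × 480 = 1440
    Σ(formed) = 3014 kJ
  ΔH_II = 2894 − 3014 = −120 kJ
ΔH_I − ΔH_II = −3681 kJ, so reaction I has the more negative ΔH; |ΔH_I − ΔH_II| = 3681 kJ.

Reaction I, by 3681 kJ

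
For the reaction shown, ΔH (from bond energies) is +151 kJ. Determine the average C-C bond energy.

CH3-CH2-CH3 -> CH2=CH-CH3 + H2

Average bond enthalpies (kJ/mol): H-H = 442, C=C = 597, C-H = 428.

Let D be the C-C bond energy.
Σ(broken) = 2×D + 8×428 = 3424 + 2D
Σ(formed) = 1×D + 6×428 + 1×597 + 1×442 = 3607 + D
ΔH = Σ(broken) − Σ(formed) = (3424 + 2D) − (3607 + D) = −183 + D
Setting this equal to +151 kJ gives D = 334 kJ/mol.

D(C-C) ≈ 334 kJ/mol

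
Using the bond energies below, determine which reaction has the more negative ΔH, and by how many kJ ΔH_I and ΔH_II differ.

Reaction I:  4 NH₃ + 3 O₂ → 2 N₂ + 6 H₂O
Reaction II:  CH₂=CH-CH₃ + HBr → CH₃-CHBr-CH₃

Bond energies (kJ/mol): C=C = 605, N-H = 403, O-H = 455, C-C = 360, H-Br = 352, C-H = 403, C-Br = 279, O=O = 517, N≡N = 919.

Reaction I, by 826 kJ

Reaction I:
  Bonds broken (reactants):
    N-H: 12 × 403 = 4836
    O=O: 3 × 517 = 1551
    Σ(broken) = 6387 kJ
  Bonds formed (products):
    N≡N: 2 × 919 = 1838
    O-H: 12 × 455 = 5460
    Σ(formed) = 7298 kJ
  ΔH_I = 6387 − 7298 = −911 kJ
Reaction II:
  Bonds broken (reactants):
    C-C: 1 × 360 = 360
    C-H: 6 × 403 = 2418
    C=C: 1 × 605 = 605
    H-Br: 1 × 352 = 352
    Σ(broken) = 3735 kJ
  Bonds formed (products):
    C-Br: 1 × 279 = 279
    C-C: 2 × 360 = 720
    C-H: 7 × 403 = 2821
    Σ(formed) = 3820 kJ
  ΔH_II = 3735 − 3820 = −85 kJ
ΔH_I − ΔH_II = −826 kJ, so reaction I has the more negative ΔH; |ΔH_I − ΔH_II| = 826 kJ.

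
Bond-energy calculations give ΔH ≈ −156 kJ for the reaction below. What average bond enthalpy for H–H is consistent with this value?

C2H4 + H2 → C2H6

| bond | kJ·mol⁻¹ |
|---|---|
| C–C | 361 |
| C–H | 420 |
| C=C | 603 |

D(H–H) ≈ 442 kJ/mol

Let D be the H–H bond energy.
Σ(broken) = 4×420 + 1×603 + 1×D = 2283 + D
Σ(formed) = 1×361 + 6×420 = 2881
ΔH = Σ(broken) − Σ(formed) = (2283 + D) − (2881) = −598 + D
Setting this equal to −156 kJ gives D = 442 kJ/mol.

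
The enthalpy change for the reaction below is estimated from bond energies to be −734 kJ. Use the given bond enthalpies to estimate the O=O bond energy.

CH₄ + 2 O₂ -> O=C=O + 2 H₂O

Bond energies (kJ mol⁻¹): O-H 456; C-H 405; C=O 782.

D(O=O) ≈ 517 kJ/mol

Let D be the O=O bond energy.
Σ(broken) = 4×405 + 2×D = 1620 + 2D
Σ(formed) = 2×782 + 4×456 = 3388
ΔH = Σ(broken) − Σ(formed) = (1620 + 2D) − (3388) = −1768 + 2D
Setting this equal to −734 kJ gives 2D = 1034, so D = 517 kJ/mol.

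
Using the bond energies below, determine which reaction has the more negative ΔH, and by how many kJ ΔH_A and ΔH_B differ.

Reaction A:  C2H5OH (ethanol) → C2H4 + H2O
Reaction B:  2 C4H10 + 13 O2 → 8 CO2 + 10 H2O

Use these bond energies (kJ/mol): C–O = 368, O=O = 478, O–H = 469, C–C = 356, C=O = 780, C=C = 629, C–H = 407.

Reaction A:
  Bonds broken (reactants):
    C–C: 1 × 356 = 356
    C–H: 5 × 407 = 2035
    C–O: 1 × 368 = 368
    O–H: 1 × 469 = 469
    Σ(broken) = 3228 kJ
  Bonds formed (products):
    C–H: 4 × 407 = 1628
    C=C: 1 × 629 = 629
    O–H: 2 × 469 = 938
    Σ(formed) = 3195 kJ
  ΔH_A = 3228 − 3195 = +33 kJ
Reaction B:
  Bonds broken (reactants):
    C–C: 6 × 356 = 2136
    C–H: 20 × 407 = 8140
    O=O: 13 × 478 = 6214
    Σ(broken) = 16490 kJ
  Bonds formed (products):
    C=O: 16 × 780 = 12480
    O–H: 20 × 469 = 9380
    Σ(formed) = 21860 kJ
  ΔH_B = 16490 − 21860 = −5370 kJ
ΔH_A − ΔH_B = +5403 kJ, so reaction B has the more negative ΔH; |ΔH_A − ΔH_B| = 5403 kJ.

Reaction B, by 5403 kJ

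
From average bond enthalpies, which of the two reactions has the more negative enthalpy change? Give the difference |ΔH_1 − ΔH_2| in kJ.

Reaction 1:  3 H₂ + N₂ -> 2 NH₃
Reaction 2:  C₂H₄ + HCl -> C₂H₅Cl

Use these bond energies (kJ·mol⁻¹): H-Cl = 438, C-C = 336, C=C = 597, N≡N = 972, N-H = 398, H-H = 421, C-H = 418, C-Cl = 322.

Reaction 1:
  Bonds broken (reactants):
    H-H: 3 × 421 = 1263
    N≡N: 1 × 972 = 972
    Σ(broken) = 2235 kJ
  Bonds formed (products):
    N-H: 6 × 398 = 2388
    Σ(formed) = 2388 kJ
  ΔH_1 = 2235 − 2388 = −153 kJ
Reaction 2:
  Bonds broken (reactants):
    C-H: 4 × 418 = 1672
    C=C: 1 × 597 = 597
    H-Cl: 1 × 438 = 438
    Σ(broken) = 2707 kJ
  Bonds formed (products):
    C-C: 1 × 336 = 336
    C-Cl: 1 × 322 = 322
    C-H: 5 × 418 = 2090
    Σ(formed) = 2748 kJ
  ΔH_2 = 2707 − 2748 = −41 kJ
ΔH_1 − ΔH_2 = −112 kJ, so reaction 1 has the more negative ΔH; |ΔH_1 − ΔH_2| = 112 kJ.

Reaction 1, by 112 kJ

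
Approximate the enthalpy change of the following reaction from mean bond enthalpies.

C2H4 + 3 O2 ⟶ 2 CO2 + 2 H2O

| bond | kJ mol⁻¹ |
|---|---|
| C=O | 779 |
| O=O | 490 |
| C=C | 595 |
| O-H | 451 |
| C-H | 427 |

Bonds broken (reactants):
  C-H: 4 × 427 = 1708
  C=C: 1 × 595 = 595
  O=O: 3 × 490 = 1470
  Σ(broken) = 3773 kJ
Bonds formed (products):
  C=O: 4 × 779 = 3116
  O-H: 4 × 451 = 1804
  Σ(formed) = 4920 kJ
ΔH = Σ(broken) − Σ(formed) = 3773 − 4920 = −1147 kJ

ΔH ≈ −1147 kJ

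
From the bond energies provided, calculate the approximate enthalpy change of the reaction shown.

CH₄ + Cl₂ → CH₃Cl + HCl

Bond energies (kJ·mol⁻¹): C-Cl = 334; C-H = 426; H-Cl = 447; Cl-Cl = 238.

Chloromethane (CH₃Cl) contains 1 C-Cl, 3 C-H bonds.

ΔH ≈ −117 kJ

Bonds broken (reactants):
  C-H: 4 × 426 = 1704
  Cl-Cl: 1 × 238 = 238
  Σ(broken) = 1942 kJ
Bonds formed (products):
  C-Cl: 1 × 334 = 334
  C-H: 3 × 426 = 1278
  H-Cl: 1 × 447 = 447
  Σ(formed) = 2059 kJ
ΔH = Σ(broken) − Σ(formed) = 1942 − 2059 = −117 kJ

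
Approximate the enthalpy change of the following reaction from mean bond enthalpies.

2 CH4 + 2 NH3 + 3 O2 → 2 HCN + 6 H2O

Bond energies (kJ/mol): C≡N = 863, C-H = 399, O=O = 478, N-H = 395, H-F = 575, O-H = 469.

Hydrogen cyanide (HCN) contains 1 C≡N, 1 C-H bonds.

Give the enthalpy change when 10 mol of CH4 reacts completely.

Bonds broken (reactants):
  C-H: 8 × 399 = 3192
  N-H: 6 × 395 = 2370
  O=O: 3 × 478 = 1434
  Σ(broken) = 6996 kJ
Bonds formed (products):
  C≡N: 2 × 863 = 1726
  C-H: 2 × 399 = 798
  O-H: 12 × 469 = 5628
  Σ(formed) = 8152 kJ
ΔH = Σ(broken) − Σ(formed) = 6996 − 8152 = −1156 kJ
For 5× the reaction as written: 5 × (−1156) = −5780 kJ

ΔH = −5780 kJ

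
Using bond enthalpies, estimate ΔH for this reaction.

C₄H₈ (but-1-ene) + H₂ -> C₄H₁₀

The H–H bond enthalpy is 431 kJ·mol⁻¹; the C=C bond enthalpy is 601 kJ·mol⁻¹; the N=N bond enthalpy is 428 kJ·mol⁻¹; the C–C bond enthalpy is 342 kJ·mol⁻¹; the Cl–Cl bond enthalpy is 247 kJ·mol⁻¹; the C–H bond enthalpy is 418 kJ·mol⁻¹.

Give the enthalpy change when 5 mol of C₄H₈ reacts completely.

ΔH = −730 kJ

Bonds broken (reactants):
  C–C: 2 × 342 = 684
  C–H: 8 × 418 = 3344
  C=C: 1 × 601 = 601
  H–H: 1 × 431 = 431
  Σ(broken) = 5060 kJ
Bonds formed (products):
  C–C: 3 × 342 = 1026
  C–H: 10 × 418 = 4180
  Σ(formed) = 5206 kJ
ΔH = Σ(broken) − Σ(formed) = 5060 − 5206 = −146 kJ
For 5× the reaction as written: 5 × (−146) = −730 kJ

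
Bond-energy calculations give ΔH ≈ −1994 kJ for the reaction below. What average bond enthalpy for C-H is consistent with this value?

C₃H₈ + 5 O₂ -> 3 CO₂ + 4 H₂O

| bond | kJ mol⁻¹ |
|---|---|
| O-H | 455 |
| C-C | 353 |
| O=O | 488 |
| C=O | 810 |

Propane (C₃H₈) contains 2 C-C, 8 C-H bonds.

Let D be the C-H bond energy.
Σ(broken) = 2×353 + 8×D + 5×488 = 3146 + 8D
Σ(formed) = 6×810 + 8×455 = 8500
ΔH = Σ(broken) − Σ(formed) = (3146 + 8D) − (8500) = −5354 + 8D
Setting this equal to −1994 kJ gives 8D = 3360, so D = 420 kJ/mol.

D(C-H) ≈ 420 kJ/mol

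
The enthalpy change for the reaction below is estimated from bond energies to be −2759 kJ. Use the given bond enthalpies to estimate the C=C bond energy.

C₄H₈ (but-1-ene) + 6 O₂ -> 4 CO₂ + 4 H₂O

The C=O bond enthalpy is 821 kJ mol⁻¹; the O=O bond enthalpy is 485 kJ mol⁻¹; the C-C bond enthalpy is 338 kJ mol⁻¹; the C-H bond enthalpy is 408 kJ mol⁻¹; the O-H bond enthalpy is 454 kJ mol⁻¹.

Let D be the C=C bond energy.
Σ(broken) = 2×338 + 8×408 + 1×D + 6×485 = 6850 + D
Σ(formed) = 8×821 + 8×454 = 10200
ΔH = Σ(broken) − Σ(formed) = (6850 + D) − (10200) = −3350 + D
Setting this equal to −2759 kJ gives D = 591 kJ/mol.

D(C=C) ≈ 591 kJ/mol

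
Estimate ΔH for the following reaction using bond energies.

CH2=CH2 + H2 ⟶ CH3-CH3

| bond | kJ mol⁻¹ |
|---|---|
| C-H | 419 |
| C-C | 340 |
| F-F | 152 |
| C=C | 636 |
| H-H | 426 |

Bonds broken (reactants):
  C-H: 4 × 419 = 1676
  C=C: 1 × 636 = 636
  H-H: 1 × 426 = 426
  Σ(broken) = 2738 kJ
Bonds formed (products):
  C-C: 1 × 340 = 340
  C-H: 6 × 419 = 2514
  Σ(formed) = 2854 kJ
ΔH = Σ(broken) − Σ(formed) = 2738 − 2854 = −116 kJ

ΔH ≈ −116 kJ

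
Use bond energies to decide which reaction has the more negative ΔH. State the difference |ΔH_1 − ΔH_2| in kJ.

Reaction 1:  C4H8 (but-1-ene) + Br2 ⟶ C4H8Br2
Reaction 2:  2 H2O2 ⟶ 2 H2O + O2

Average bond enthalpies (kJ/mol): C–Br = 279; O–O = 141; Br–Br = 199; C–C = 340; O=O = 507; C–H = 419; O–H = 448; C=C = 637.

Reaction 2, by 163 kJ

Reaction 1:
  Bonds broken (reactants):
    Br–Br: 1 × 199 = 199
    C–C: 2 × 340 = 680
    C–H: 8 × 419 = 3352
    C=C: 1 × 637 = 637
    Σ(broken) = 4868 kJ
  Bonds formed (products):
    C–Br: 2 × 279 = 558
    C–C: 3 × 340 = 1020
    C–H: 8 × 419 = 3352
    Σ(formed) = 4930 kJ
  ΔH_1 = 4868 − 4930 = −62 kJ
Reaction 2:
  Bonds broken (reactants):
    O–H: 4 × 448 = 1792
    O–O: 2 × 141 = 282
    Σ(broken) = 2074 kJ
  Bonds formed (products):
    O–H: 4 × 448 = 1792
    O=O: 1 × 507 = 507
    Σ(formed) = 2299 kJ
  ΔH_2 = 2074 − 2299 = −225 kJ
ΔH_1 − ΔH_2 = +163 kJ, so reaction 2 has the more negative ΔH; |ΔH_1 − ΔH_2| = 163 kJ.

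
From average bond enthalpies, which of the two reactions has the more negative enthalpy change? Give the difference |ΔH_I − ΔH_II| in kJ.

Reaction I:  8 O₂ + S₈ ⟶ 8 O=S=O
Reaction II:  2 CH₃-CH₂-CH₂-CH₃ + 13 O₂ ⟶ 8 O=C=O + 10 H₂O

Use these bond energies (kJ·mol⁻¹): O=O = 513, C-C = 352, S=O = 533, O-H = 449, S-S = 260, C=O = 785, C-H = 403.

Reaction I:
  Bonds broken (reactants):
    O=O: 8 × 513 = 4104
    S-S: 8 × 260 = 2080
    Σ(broken) = 6184 kJ
  Bonds formed (products):
    S=O: 16 × 533 = 8528
    Σ(formed) = 8528 kJ
  ΔH_I = 6184 − 8528 = −2344 kJ
Reaction II:
  Bonds broken (reactants):
    C-C: 6 × 352 = 2112
    C-H: 20 × 403 = 8060
    O=O: 13 × 513 = 6669
    Σ(broken) = 16841 kJ
  Bonds formed (products):
    C=O: 16 × 785 = 12560
    O-H: 20 × 449 = 8980
    Σ(formed) = 21540 kJ
  ΔH_II = 16841 − 21540 = −4699 kJ
ΔH_I − ΔH_II = +2355 kJ, so reaction II has the more negative ΔH; |ΔH_I − ΔH_II| = 2355 kJ.

Reaction II, by 2355 kJ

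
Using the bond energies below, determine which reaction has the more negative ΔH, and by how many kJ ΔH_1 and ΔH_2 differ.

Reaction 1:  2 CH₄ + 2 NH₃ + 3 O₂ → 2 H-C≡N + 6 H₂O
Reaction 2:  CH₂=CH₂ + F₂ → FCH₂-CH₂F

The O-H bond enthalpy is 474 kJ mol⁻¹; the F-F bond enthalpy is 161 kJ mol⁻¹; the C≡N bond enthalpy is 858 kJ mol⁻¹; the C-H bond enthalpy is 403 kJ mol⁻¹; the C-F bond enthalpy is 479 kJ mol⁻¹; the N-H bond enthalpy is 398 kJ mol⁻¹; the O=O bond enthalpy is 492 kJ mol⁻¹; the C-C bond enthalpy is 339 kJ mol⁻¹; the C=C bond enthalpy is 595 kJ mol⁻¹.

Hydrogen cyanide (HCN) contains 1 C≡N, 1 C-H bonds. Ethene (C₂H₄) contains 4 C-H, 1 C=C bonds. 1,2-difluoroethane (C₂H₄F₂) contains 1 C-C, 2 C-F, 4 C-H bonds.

Reaction 1, by 581 kJ

Reaction 1:
  Bonds broken (reactants):
    C-H: 8 × 403 = 3224
    N-H: 6 × 398 = 2388
    O=O: 3 × 492 = 1476
    Σ(broken) = 7088 kJ
  Bonds formed (products):
    C≡N: 2 × 858 = 1716
    C-H: 2 × 403 = 806
    O-H: 12 × 474 = 5688
    Σ(formed) = 8210 kJ
  ΔH_1 = 7088 − 8210 = −1122 kJ
Reaction 2:
  Bonds broken (reactants):
    C-H: 4 × 403 = 1612
    C=C: 1 × 595 = 595
    F-F: 1 × 161 = 161
    Σ(broken) = 2368 kJ
  Bonds formed (products):
    C-C: 1 × 339 = 339
    C-F: 2 × 479 = 958
    C-H: 4 × 403 = 1612
    Σ(formed) = 2909 kJ
  ΔH_2 = 2368 − 2909 = −541 kJ
ΔH_1 − ΔH_2 = −581 kJ, so reaction 1 has the more negative ΔH; |ΔH_1 − ΔH_2| = 581 kJ.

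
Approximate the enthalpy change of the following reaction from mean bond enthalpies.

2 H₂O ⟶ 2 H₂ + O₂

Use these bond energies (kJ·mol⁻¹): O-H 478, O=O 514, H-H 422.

ΔH ≈ +554 kJ

Bonds broken (reactants):
  O-H: 4 × 478 = 1912
  Σ(broken) = 1912 kJ
Bonds formed (products):
  H-H: 2 × 422 = 844
  O=O: 1 × 514 = 514
  Σ(formed) = 1358 kJ
ΔH = Σ(broken) − Σ(formed) = 1912 − 1358 = +554 kJ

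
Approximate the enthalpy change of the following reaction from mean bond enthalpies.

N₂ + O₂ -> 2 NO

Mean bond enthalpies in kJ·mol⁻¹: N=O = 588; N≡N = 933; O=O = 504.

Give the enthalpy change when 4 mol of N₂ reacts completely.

ΔH = +1044 kJ

Bonds broken (reactants):
  N≡N: 1 × 933 = 933
  O=O: 1 × 504 = 504
  Σ(broken) = 1437 kJ
Bonds formed (products):
  N=O: 2 × 588 = 1176
  Σ(formed) = 1176 kJ
ΔH = Σ(broken) − Σ(formed) = 1437 − 1176 = +261 kJ
For 4× the reaction as written: 4 × (+261) = +1044 kJ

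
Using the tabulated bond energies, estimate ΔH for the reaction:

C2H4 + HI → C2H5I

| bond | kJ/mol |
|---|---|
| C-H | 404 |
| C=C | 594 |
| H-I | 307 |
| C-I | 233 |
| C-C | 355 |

Bonds broken (reactants):
  C-H: 4 × 404 = 1616
  C=C: 1 × 594 = 594
  H-I: 1 × 307 = 307
  Σ(broken) = 2517 kJ
Bonds formed (products):
  C-C: 1 × 355 = 355
  C-H: 5 × 404 = 2020
  C-I: 1 × 233 = 233
  Σ(formed) = 2608 kJ
ΔH = Σ(broken) − Σ(formed) = 2517 − 2608 = −91 kJ

ΔH ≈ −91 kJ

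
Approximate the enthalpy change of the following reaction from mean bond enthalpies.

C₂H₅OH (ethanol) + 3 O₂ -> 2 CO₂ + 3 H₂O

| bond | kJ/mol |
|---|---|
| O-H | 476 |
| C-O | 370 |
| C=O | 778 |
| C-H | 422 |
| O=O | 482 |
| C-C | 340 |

Bonds broken (reactants):
  C-C: 1 × 340 = 340
  C-H: 5 × 422 = 2110
  C-O: 1 × 370 = 370
  O-H: 1 × 476 = 476
  O=O: 3 × 482 = 1446
  Σ(broken) = 4742 kJ
Bonds formed (products):
  C=O: 4 × 778 = 3112
  O-H: 6 × 476 = 2856
  Σ(formed) = 5968 kJ
ΔH = Σ(broken) − Σ(formed) = 4742 − 5968 = −1226 kJ

ΔH ≈ −1226 kJ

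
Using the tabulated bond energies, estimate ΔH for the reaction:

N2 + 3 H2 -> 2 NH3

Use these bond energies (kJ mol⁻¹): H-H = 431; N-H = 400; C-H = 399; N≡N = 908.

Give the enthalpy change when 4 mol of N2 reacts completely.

ΔH = −796 kJ

Bonds broken (reactants):
  H-H: 3 × 431 = 1293
  N≡N: 1 × 908 = 908
  Σ(broken) = 2201 kJ
Bonds formed (products):
  N-H: 6 × 400 = 2400
  Σ(formed) = 2400 kJ
ΔH = Σ(broken) − Σ(formed) = 2201 − 2400 = −199 kJ
For 4× the reaction as written: 4 × (−199) = −796 kJ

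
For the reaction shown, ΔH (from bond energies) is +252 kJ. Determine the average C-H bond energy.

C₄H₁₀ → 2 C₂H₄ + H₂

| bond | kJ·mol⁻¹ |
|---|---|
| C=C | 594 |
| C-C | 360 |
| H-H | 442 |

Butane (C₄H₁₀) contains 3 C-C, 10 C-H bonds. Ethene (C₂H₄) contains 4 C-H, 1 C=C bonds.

Let D be the C-H bond energy.
Σ(broken) = 3×360 + 10×D = 1080 + 10D
Σ(formed) = 8×D + 2×594 + 1×442 = 1630 + 8D
ΔH = Σ(broken) − Σ(formed) = (1080 + 10D) − (1630 + 8D) = −550 + 2D
Setting this equal to +252 kJ gives 2D = 802, so D = 401 kJ/mol.

D(C-H) ≈ 401 kJ/mol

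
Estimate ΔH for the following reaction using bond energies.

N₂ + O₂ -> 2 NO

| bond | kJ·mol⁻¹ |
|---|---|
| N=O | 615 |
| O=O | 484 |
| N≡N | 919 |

ΔH ≈ +173 kJ

Bonds broken (reactants):
  N≡N: 1 × 919 = 919
  O=O: 1 × 484 = 484
  Σ(broken) = 1403 kJ
Bonds formed (products):
  N=O: 2 × 615 = 1230
  Σ(formed) = 1230 kJ
ΔH = Σ(broken) − Σ(formed) = 1403 − 1230 = +173 kJ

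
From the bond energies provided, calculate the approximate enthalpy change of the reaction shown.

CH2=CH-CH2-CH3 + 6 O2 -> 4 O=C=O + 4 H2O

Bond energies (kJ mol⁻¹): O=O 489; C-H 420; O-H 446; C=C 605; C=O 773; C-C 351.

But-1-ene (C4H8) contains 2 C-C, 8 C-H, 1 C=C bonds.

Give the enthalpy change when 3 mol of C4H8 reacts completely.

Bonds broken (reactants):
  C-C: 2 × 351 = 702
  C-H: 8 × 420 = 3360
  C=C: 1 × 605 = 605
  O=O: 6 × 489 = 2934
  Σ(broken) = 7601 kJ
Bonds formed (products):
  C=O: 8 × 773 = 6184
  O-H: 8 × 446 = 3568
  Σ(formed) = 9752 kJ
ΔH = Σ(broken) − Σ(formed) = 7601 − 9752 = −2151 kJ
For 3× the reaction as written: 3 × (−2151) = −6453 kJ

ΔH = −6453 kJ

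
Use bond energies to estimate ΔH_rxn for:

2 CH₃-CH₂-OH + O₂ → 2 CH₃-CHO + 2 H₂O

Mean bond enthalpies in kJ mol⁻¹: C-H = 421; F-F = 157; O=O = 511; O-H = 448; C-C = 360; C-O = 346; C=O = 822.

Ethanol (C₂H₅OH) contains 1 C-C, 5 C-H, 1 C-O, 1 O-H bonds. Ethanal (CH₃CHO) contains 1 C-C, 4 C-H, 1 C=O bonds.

ΔH ≈ −495 kJ

Bonds broken (reactants):
  C-C: 2 × 360 = 720
  C-H: 10 × 421 = 4210
  C-O: 2 × 346 = 692
  O-H: 2 × 448 = 896
  O=O: 1 × 511 = 511
  Σ(broken) = 7029 kJ
Bonds formed (products):
  C-C: 2 × 360 = 720
  C-H: 8 × 421 = 3368
  C=O: 2 × 822 = 1644
  O-H: 4 × 448 = 1792
  Σ(formed) = 7524 kJ
ΔH = Σ(broken) − Σ(formed) = 7029 − 7524 = −495 kJ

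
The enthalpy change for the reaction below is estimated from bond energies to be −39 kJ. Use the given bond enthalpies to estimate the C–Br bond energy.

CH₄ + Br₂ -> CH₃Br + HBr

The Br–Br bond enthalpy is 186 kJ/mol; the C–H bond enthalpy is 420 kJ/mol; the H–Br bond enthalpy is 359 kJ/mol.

Let D be the C–Br bond energy.
Σ(broken) = 1×186 + 4×420 = 1866
Σ(formed) = 1×D + 3×420 + 1×359 = 1619 + D
ΔH = Σ(broken) − Σ(formed) = (1866) − (1619 + D) = +247 − D
Setting this equal to −39 kJ gives D = 286 kJ/mol.

D(C–Br) ≈ 286 kJ/mol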